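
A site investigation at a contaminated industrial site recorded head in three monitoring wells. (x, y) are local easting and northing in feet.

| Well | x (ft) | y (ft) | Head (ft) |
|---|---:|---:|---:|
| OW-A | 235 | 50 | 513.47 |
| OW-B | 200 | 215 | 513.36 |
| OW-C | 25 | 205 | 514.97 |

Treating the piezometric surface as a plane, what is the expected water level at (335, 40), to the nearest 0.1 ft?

With h = a·x + b·y + c and OW-A as origin, the differences give:
  (-35)·a + 165·b = -0.11
  (-210)·a + 155·b = +1.50
Eliminate b (×155 and ×165, subtract): 29225·a = -264.550 → a = ∂h/∂x = -0.009052
Back-substitute: b = ∂h/∂y = -0.002587.
h(335, 40) = 513.47 + (-0.009052)·(100) + (-0.002587)·(-10) = 513.47 -0.905 +0.026 = 512.591 ft.

512.6 ft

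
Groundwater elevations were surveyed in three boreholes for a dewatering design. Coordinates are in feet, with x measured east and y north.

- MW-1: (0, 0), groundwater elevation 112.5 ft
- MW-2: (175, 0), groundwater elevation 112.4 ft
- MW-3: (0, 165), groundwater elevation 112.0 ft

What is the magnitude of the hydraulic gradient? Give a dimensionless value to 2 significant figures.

0.0031

∂h/∂x = (112.4 − 112.5) / (175 − 0) = -0.0005714
∂h/∂y = (112.0 − 112.5) / (165 − 0) = -0.003030
|∇h| = √(-0.0005714² + -0.003030²) = 0.003083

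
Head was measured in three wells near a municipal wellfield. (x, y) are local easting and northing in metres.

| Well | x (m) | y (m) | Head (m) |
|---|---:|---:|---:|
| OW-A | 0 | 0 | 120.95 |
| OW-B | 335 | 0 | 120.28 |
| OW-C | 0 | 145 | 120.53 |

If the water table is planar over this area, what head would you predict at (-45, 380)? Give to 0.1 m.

∂h/∂x = (120.28 − 120.95) / (335 − 0) = -0.002000
∂h/∂y = (120.53 − 120.95) / (145 − 0) = -0.002897
h(-45, 380) = 120.95 + (-0.002000)·(-45) + (-0.002897)·(380) = 120.95 +0.090 -1.101 = 119.939 m.

119.9 m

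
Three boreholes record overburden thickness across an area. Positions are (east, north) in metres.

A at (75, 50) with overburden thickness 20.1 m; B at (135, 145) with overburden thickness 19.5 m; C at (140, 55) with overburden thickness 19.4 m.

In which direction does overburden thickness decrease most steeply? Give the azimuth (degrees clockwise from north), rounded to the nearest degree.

093°

Taking A as reference: B−A = (60, 95, -0.6); C−A = (65, 5, -0.7).
Determinant of the coordinate differences = 60·5 − 65·95 = -5875.
∂d/∂x = [(-0.6)·5 − (-0.7)·95] / -5875 = -0.01081
∂d/∂y = [60·(-0.7) − 65·(-0.6)] / -5875 = +0.0005106
Steepest decrease is along −∇f: components (+0.01081 E, -0.0005106 N).
Azimuth = atan2(+0.01081, -0.0005106) = 92.7° ≈ 093°.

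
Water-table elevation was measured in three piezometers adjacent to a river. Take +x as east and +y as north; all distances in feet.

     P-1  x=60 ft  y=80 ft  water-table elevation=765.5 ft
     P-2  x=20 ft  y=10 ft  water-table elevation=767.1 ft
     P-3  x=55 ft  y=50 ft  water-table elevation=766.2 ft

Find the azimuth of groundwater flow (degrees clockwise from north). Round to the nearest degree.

357°

Taking P-1 as reference: P-2−P-1 = (-40, -70, +1.6); P-3−P-1 = (-5, -30, +0.7).
Determinant of the coordinate differences = (-40)·(-30) − (-5)·(-70) = 850.
∂h/∂x = [(+1.6)·(-30) − (+0.7)·(-70)] / 850 = +0.001176
∂h/∂y = [(-40)·(+0.7) − (-5)·(+1.6)] / 850 = -0.02353
Flow direction (−∇h) has components (-0.001176 E, +0.02353 N).
Azimuth = atan2(E, N) = atan2(-0.001176, +0.02353) = 357.1° ≈ 357°.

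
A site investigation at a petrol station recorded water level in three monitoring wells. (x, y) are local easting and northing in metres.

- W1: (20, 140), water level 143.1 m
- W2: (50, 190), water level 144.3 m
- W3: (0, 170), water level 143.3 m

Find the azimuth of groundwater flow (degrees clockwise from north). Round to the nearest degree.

221°

Differences from W1: to W2 (Δx, Δy, Δh) = (30, 50, +1.2); to W3 = (-20, 30, +0.2).
Solve a·Δx + b·Δy = Δh: det = 30·30 − (-20)·50 = 1900.
∂h/∂x = [(+1.2)·30 − (+0.2)·50] / 1900 = +0.01368
∂h/∂y = [30·(+0.2) − (-20)·(+1.2)] / 1900 = +0.01579
Flow direction (−∇h) has components (-0.01368 E, -0.01579 N).
Azimuth = atan2(E, N) = atan2(-0.01368, -0.01579) = 220.9° ≈ 221°.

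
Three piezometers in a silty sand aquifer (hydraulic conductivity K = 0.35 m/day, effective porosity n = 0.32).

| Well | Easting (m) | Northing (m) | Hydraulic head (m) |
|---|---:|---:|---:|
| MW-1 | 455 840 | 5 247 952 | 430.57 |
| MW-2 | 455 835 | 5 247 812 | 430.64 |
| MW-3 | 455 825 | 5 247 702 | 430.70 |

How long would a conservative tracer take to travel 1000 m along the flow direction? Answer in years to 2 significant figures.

2600 years

Differences from MW-1: to MW-2 (Δx, Δy, Δh) = (-5, -140, +0.07); to MW-3 = (-15, -250, +0.13).
Solve a·Δx + b·Δy = Δh: det = (-5)·(-250) − (-15)·(-140) = -850.
∂h/∂x = [(+0.07)·(-250) − (+0.13)·(-140)] / -850 = -0.0008235
∂h/∂y = [(-5)·(+0.13) − (-15)·(+0.07)] / -850 = -0.0004706
|∇h| = √(-0.0008235² + -0.0004706²) = 0.0009485
Seepage velocity v = K·i/n = 0.35 × 0.0009485 / 0.32 = 0.001037 m/day.
t = 1000 / 0.001037 = 9.643e+05 days = 2.64e+03 years.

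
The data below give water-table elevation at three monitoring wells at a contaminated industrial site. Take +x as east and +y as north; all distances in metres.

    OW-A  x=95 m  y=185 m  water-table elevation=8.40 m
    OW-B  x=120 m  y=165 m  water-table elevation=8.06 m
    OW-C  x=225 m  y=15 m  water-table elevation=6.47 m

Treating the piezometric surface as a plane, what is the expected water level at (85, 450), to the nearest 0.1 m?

Differences from OW-A: to OW-B (Δx, Δy, Δh) = (25, -20, -0.34); to OW-C = (130, -170, -1.93).
Solve a·Δx + b·Δy = Δh: det = 25·(-170) − 130·(-20) = -1650.
∂h/∂x = [(-0.34)·(-170) − (-1.93)·(-20)] / -1650 = -0.01164
∂h/∂y = [25·(-1.93) − 130·(-0.34)] / -1650 = +0.002455
h(85, 450) = 8.40 + (-0.01164)·(-10) + (+0.002455)·(265) = 8.40 +0.116 +0.650 = 9.167 m.

9.2 m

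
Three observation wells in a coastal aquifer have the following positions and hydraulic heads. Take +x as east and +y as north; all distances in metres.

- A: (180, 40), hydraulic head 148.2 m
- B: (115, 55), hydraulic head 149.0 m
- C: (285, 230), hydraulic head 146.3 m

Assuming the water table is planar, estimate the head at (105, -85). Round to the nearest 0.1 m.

Taking A as reference: B−A = (-65, 15, +0.8); C−A = (105, 190, -1.9).
Solve a·Δx + b·Δy = Δh: det = (-65)·190 − 105·15 = -13925.
∂h/∂x = [(+0.8)·190 − (-1.9)·15] / -13925 = -0.01296
∂h/∂y = [(-65)·(-1.9) − 105·(+0.8)] / -13925 = -0.002837
h(105, -85) = 148.2 + (-0.01296)·(-75) + (-0.002837)·(-125) = 148.2 +0.972 +0.355 = 149.527 m.

149.5 m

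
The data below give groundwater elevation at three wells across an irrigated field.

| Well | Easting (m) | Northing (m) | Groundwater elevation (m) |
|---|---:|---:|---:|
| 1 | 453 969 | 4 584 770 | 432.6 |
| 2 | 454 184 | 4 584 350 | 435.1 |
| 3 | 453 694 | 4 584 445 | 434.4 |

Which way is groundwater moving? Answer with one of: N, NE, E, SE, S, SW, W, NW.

N

Differences from 1: to 2 (Δx, Δy, Δh) = (215, -420, +2.5); to 3 = (-275, -325, +1.8).
Solve a·Δx + b·Δy = Δh: det = 215·(-325) − (-275)·(-420) = -185375.
∂h/∂x = [(+2.5)·(-325) − (+1.8)·(-420)] / -185375 = +0.0003048
∂h/∂y = [215·(+1.8) − (-275)·(+2.5)] / -185375 = -0.005796
Flow = −∇h = (-0.0003048 east, +0.005796 north), which points north.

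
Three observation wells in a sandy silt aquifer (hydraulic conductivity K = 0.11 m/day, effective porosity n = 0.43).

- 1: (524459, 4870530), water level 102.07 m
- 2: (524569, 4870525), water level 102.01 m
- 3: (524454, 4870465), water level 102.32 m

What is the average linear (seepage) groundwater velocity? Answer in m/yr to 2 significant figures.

0.36 m/yr

Differences from 1: to 2 (Δx, Δy, Δh) = (110, -5, -0.06); to 3 = (-5, -65, +0.25).
Determinant of the coordinate differences = 110·(-65) − (-5)·(-5) = -7175.
∂h/∂x = [(-0.06)·(-65) − (+0.25)·(-5)] / -7175 = -0.0007178
∂h/∂y = [110·(+0.25) − (-5)·(-0.06)] / -7175 = -0.003791
|∇h| = √(-0.0007178² + -0.003791²) = 0.003858
Seepage velocity v = K·i/n = 0.11 × 0.003858 / 0.43 = 0.0009869 m/day = 0.3605 m/yr.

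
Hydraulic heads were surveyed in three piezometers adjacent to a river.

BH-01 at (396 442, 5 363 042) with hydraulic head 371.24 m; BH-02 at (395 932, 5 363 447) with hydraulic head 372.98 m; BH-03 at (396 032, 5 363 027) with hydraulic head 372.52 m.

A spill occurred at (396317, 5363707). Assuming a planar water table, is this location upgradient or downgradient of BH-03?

With h = a·x + b·y + c and BH-01 as origin, the differences give:
  (-510)·a + 405·b = +1.74
  (-410)·a + (-15)·b = +1.28
Eliminate b (×(-15) and ×405, subtract): 173700·a = -544.500 → a = ∂h/∂x = -0.003135
Back-substitute: b = ∂h/∂y = +0.0003489.
Head at (396317, 5363707) = 371.24 + (-0.003135)·(-125) + (+0.0003489)·(665) = 371.86 m.
That is lower than the 372.52 m at BH-03, so the point is downgradient.

downgradient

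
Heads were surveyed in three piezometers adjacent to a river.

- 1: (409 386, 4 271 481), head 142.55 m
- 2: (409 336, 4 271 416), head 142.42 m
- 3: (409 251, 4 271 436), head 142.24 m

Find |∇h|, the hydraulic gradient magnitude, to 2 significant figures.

0.0022

Differences from 1: to 2 (Δx, Δy, Δh) = (-50, -65, -0.13); to 3 = (-135, -45, -0.31).
Solve a·Δx + b·Δy = Δh: det = (-50)·(-45) − (-135)·(-65) = -6525.
∂h/∂x = [(-0.13)·(-45) − (-0.31)·(-65)] / -6525 = +0.002192
∂h/∂y = [(-50)·(-0.31) − (-135)·(-0.13)] / -6525 = +0.0003142
|∇h| = √(0.002192² + 0.0003142²) = 0.002214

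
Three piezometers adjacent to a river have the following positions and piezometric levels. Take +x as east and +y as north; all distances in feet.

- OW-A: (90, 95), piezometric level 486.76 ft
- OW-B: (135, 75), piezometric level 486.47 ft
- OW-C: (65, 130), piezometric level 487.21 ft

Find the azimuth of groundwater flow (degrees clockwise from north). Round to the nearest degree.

175°

With h = a·x + b·y + c and OW-A as origin, the differences give:
  45·a + (-20)·b = -0.29
  (-25)·a + 35·b = +0.45
Eliminate b (×35 and ×(-20), subtract): 1075·a = -1.150 → a = ∂h/∂x = -0.001070
Back-substitute: b = ∂h/∂y = +0.01209.
Flow direction (−∇h) has components (+0.001070 E, -0.01209 N).
Azimuth = atan2(E, N) = atan2(+0.001070, -0.01209) = 174.9° ≈ 175°.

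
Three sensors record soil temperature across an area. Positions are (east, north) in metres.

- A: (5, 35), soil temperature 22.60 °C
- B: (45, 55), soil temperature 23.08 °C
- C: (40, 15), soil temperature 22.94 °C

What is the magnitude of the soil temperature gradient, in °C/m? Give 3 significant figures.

0.0111 °C/m

Three-point gradient (reference A): Δ to B = (40, 20, +0.48), Δ to C = (35, -20, +0.34).
∂T/∂x = +0.01093, ∂T/∂y = +0.002133 (det = -1500).
|∇f| = √(0.01093² + 0.002133²) = 0.01114 °C/m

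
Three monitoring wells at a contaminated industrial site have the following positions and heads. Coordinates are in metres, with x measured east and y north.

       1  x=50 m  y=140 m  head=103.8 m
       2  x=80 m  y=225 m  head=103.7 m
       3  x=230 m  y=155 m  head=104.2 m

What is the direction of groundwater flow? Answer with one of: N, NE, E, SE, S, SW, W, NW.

Taking 1 as reference: 2−1 = (30, 85, -0.1); 3−1 = (180, 15, +0.4).
Determinant of the coordinate differences = 30·15 − 180·85 = -14850.
∂h/∂x = [(-0.1)·15 − (+0.4)·85] / -14850 = +0.002391
∂h/∂y = [30·(+0.4) − 180·(-0.1)] / -14850 = -0.002020
Flow = −∇h = (-0.002391 east, +0.002020 north), which points northwest.

NW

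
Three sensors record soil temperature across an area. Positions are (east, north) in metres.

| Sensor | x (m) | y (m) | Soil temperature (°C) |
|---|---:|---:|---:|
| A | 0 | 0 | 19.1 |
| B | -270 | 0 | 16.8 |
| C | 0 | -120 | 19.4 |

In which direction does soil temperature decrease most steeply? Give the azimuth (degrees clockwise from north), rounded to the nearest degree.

∂T/∂x = (16.8 − 19.1) / (-270 − 0) = +0.008519
∂T/∂y = (19.4 − 19.1) / (-120 − 0) = -0.002500
Steepest decrease is along −∇f: components (-0.008519 E, +0.002500 N).
Azimuth = atan2(-0.008519, +0.002500) = 286.4° ≈ 286°.

286°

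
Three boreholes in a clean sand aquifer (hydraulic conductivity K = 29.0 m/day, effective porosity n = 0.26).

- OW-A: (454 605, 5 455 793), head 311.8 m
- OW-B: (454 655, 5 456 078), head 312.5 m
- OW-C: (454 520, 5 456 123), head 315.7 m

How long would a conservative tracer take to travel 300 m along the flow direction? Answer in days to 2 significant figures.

With h = a·x + b·y + c and OW-A as origin, the differences give:
  50·a + 285·b = +0.7
  (-85)·a + 330·b = +3.9
Eliminate b (×330 and ×285, subtract): 40725·a = -880.50 → a = ∂h/∂x = -0.02162
Back-substitute: b = ∂h/∂y = +0.006249.
|∇h| = √(-0.02162² + 0.006249²) = 0.0225
Seepage velocity v = K·i/n = 29.0 × 0.0225 / 0.26 = 2.51 m/day.
t = 300 / 2.51 = 119.5 days.

120 days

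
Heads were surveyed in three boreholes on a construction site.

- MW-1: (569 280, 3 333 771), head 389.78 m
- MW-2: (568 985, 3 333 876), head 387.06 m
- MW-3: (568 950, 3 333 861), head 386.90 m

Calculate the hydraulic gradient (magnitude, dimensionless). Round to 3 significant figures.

Taking MW-1 as reference: MW-2−MW-1 = (-295, 105, -2.72); MW-3−MW-1 = (-330, 90, -2.88).
Determinant of the coordinate differences = (-295)·90 − (-330)·105 = 8100.
∂h/∂x = [(-2.72)·90 − (-2.88)·105] / 8100 = +0.007111
∂h/∂y = [(-295)·(-2.88) − (-330)·(-2.72)] / 8100 = -0.005926
|∇h| = √(0.007111² + -0.005926²) = 0.009257

0.00926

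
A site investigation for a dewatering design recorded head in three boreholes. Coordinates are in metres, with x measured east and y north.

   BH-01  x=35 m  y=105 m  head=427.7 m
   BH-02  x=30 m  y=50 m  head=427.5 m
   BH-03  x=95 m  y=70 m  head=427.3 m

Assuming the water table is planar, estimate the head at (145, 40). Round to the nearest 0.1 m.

427.0 m

Taking BH-01 as reference: BH-02−BH-01 = (-5, -55, -0.2); BH-03−BH-01 = (60, -35, -0.4).
Determinant of the coordinate differences = (-5)·(-35) − 60·(-55) = 3475.
∂h/∂x = [(-0.2)·(-35) − (-0.4)·(-55)] / 3475 = -0.004317
∂h/∂y = [(-5)·(-0.4) − 60·(-0.2)] / 3475 = +0.004029
h(145, 40) = 427.7 + (-0.004317)·(110) + (+0.004029)·(-65) = 427.7 -0.475 -0.262 = 426.963 m.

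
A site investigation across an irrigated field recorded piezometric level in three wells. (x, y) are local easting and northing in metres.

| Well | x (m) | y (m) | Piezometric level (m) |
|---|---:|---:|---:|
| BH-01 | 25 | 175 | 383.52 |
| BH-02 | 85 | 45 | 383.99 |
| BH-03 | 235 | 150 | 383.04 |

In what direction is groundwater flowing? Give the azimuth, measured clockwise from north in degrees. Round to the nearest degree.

030°

Taking BH-01 as reference: BH-02−BH-01 = (60, -130, +0.47); BH-03−BH-01 = (210, -25, -0.48).
Solve a·Δx + b·Δy = Δh: det = 60·(-25) − 210·(-130) = 25800.
∂h/∂x = [(+0.47)·(-25) − (-0.48)·(-130)] / 25800 = -0.002874
∂h/∂y = [60·(-0.48) − 210·(+0.47)] / 25800 = -0.004942
Flow direction (−∇h) has components (+0.002874 E, +0.004942 N).
Azimuth = atan2(E, N) = atan2(+0.002874, +0.004942) = 30.2° ≈ 030°.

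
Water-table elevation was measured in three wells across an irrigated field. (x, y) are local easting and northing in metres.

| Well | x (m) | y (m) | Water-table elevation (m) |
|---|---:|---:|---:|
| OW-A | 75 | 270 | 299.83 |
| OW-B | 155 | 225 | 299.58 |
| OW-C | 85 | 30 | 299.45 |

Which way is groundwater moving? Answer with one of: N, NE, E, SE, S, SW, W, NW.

Three-point gradient (reference OW-A): Δ to OW-B = (80, -45, -0.25), Δ to OW-C = (10, -240, -0.38).
∂h/∂x = -0.002288, ∂h/∂y = +0.001488 (det = -18750).
Flow = −∇h = (+0.002288 east, -0.001488 north), which points southeast.

SE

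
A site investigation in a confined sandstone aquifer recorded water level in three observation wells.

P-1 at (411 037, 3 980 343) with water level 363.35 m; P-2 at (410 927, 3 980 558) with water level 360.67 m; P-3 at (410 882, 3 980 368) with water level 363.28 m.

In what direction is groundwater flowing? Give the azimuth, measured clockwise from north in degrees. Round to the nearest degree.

With h = a·x + b·y + c and P-1 as origin, the differences give:
  (-110)·a + 215·b = -2.68
  (-155)·a + 25·b = -0.07
Eliminate b (×25 and ×215, subtract): 30575·a = -51.950 → a = ∂h/∂x = -0.001699
Back-substitute: b = ∂h/∂y = -0.01333.
Flow direction (−∇h) has components (+0.001699 E, +0.01333 N).
Azimuth = atan2(E, N) = atan2(+0.001699, +0.01333) = 7.3° ≈ 007°.

007°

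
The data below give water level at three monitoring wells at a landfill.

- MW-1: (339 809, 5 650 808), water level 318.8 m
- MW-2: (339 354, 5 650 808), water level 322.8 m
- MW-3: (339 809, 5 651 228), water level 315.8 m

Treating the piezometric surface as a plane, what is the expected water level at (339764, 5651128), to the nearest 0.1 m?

∂h/∂x = (322.8 − 318.8) / (339354 − 339809) = -0.008791
∂h/∂y = (315.8 − 318.8) / (5651228 − 5650808) = -0.007143
h(339764, 5651128) = 318.8 + (-0.008791)·(-45) + (-0.007143)·(320) = 318.8 +0.396 -2.286 = 316.910 m.

316.9 m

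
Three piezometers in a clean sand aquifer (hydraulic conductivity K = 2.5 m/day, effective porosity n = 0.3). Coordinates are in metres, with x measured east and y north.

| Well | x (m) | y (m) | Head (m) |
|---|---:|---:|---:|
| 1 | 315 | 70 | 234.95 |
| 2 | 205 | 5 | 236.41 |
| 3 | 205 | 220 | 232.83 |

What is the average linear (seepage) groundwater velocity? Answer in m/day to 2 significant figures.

Differences from 1: to 2 (Δx, Δy, Δh) = (-110, -65, +1.46); to 3 = (-110, 150, -2.12).
Determinant of the coordinate differences = (-110)·150 − (-110)·(-65) = -23650.
∂h/∂x = [(+1.46)·150 − (-2.12)·(-65)] / -23650 = -0.003433
∂h/∂y = [(-110)·(-2.12) − (-110)·(+1.46)] / -23650 = -0.01665
|∇h| = √(-0.003433² + -0.01665²) = 0.017
Seepage velocity v = K·i/n = 2.5 × 0.017 / 0.3 = 0.1417 m/day.

0.14 m/day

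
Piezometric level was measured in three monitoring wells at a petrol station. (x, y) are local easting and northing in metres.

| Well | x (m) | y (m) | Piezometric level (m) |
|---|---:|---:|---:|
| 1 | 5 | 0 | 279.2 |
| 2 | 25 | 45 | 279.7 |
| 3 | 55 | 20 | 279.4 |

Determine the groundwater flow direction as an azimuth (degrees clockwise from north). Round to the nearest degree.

Taking 1 as reference: 2−1 = (20, 45, +0.5); 3−1 = (50, 20, +0.2).
Determinant of the coordinate differences = 20·20 − 50·45 = -1850.
∂h/∂x = [(+0.5)·20 − (+0.2)·45] / -1850 = -0.0005405
∂h/∂y = [20·(+0.2) − 50·(+0.5)] / -1850 = +0.01135
Flow direction (−∇h) has components (+0.0005405 E, -0.01135 N).
Azimuth = atan2(E, N) = atan2(+0.0005405, -0.01135) = 177.3° ≈ 177°.

177°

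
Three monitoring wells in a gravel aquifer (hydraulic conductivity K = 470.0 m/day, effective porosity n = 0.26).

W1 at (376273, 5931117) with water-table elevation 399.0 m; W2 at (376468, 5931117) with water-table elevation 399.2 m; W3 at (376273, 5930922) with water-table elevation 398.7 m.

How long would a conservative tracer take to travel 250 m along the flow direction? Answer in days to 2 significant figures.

75 days

∂h/∂x = (399.2 − 399.0) / (376468 − 376273) = +0.001026
∂h/∂y = (398.7 − 399.0) / (5930922 − 5931117) = +0.001538
|∇h| = √(0.001026² + 0.001538²) = 0.001849
Seepage velocity v = K·i/n = 470.0 × 0.001849 / 0.26 = 3.342 m/day.
t = 250 / 3.342 = 74.81 days.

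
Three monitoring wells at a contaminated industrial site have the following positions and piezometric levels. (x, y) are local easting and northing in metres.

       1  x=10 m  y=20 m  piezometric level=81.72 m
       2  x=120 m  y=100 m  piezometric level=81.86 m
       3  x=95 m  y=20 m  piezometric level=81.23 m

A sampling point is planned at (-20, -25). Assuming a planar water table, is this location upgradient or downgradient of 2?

Taking 1 as reference: 2−1 = (110, 80, +0.14); 3−1 = (85, 0, -0.49).
Determinant of the coordinate differences = 110·0 − 85·80 = -6800.
∂h/∂x = [(+0.14)·0 − (-0.49)·80] / -6800 = -0.005765
∂h/∂y = [110·(-0.49) − 85·(+0.14)] / -6800 = +0.009676
Head at (-20, -25) = 81.72 + (-0.005765)·(-30) + (+0.009676)·(-45) = 81.46 m.
That is lower than the 81.86 m at 2, so the point is downgradient.

downgradient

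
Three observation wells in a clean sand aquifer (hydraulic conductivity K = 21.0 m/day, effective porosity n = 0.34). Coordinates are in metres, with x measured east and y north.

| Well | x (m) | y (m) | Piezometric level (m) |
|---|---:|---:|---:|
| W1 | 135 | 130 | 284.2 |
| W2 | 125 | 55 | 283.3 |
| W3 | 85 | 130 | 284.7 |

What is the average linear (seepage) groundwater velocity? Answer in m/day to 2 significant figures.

Three-point gradient (reference W1): Δ to W2 = (-10, -75, -0.9), Δ to W3 = (-50, 0, +0.5).
∂h/∂x = -0.01000, ∂h/∂y = +0.01333 (det = -3750).
|∇h| = √(-0.01000² + 0.01333²) = 0.01666
Seepage velocity v = K·i/n = 21.0 × 0.01666 / 0.34 = 1.029 m/day.

1.0 m/day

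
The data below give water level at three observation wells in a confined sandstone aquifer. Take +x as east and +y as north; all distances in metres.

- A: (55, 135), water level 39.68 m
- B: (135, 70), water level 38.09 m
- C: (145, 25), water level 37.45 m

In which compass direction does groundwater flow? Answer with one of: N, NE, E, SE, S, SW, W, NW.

SE

Taking A as reference: B−A = (80, -65, -1.59); C−A = (90, -110, -2.23).
Solve a·Δx + b·Δy = Δh: det = 80·(-110) − 90·(-65) = -2950.
∂h/∂x = [(-1.59)·(-110) − (-2.23)·(-65)] / -2950 = -0.01015
∂h/∂y = [80·(-2.23) − 90·(-1.59)] / -2950 = +0.01197
Flow = −∇h = (+0.01015 east, -0.01197 north), which points southeast.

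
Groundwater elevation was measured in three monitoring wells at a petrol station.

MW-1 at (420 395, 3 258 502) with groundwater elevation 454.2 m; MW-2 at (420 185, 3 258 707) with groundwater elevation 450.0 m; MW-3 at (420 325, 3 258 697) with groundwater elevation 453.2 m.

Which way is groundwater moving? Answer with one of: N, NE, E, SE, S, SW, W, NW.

Taking MW-1 as reference: MW-2−MW-1 = (-210, 205, -4.2); MW-3−MW-1 = (-70, 195, -1.0).
Determinant of the coordinate differences = (-210)·195 − (-70)·205 = -26600.
∂h/∂x = [(-4.2)·195 − (-1.0)·205] / -26600 = +0.02308
∂h/∂y = [(-210)·(-1.0) − (-70)·(-4.2)] / -26600 = +0.003158
Flow = −∇h = (-0.02308 east, -0.003158 north), which points west.

W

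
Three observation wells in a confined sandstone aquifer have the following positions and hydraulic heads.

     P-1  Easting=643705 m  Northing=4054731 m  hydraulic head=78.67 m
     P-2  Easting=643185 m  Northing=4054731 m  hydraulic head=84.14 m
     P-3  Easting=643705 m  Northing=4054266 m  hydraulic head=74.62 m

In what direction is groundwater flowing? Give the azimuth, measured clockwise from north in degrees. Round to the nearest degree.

130°

∂h/∂x = (84.14 − 78.67) / (643185 − 643705) = -0.01052
∂h/∂y = (74.62 − 78.67) / (4054266 − 4054731) = +0.008710
Flow direction (−∇h) has components (+0.01052 E, -0.008710 N).
Azimuth = atan2(E, N) = atan2(+0.01052, -0.008710) = 129.6° ≈ 130°.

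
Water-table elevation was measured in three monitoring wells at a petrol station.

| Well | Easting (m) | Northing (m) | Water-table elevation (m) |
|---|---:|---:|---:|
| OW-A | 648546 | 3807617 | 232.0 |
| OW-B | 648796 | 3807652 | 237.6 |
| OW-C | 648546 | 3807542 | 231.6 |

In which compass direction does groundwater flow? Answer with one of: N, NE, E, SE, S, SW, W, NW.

Taking OW-A as reference: OW-B−OW-A = (250, 35, +5.6); OW-C−OW-A = (0, -75, -0.4).
Solve a·Δx + b·Δy = Δh: det = 250·(-75) − 0·35 = -18750.
∂h/∂x = [(+5.6)·(-75) − (-0.4)·35] / -18750 = +0.02165
∂h/∂y = [250·(-0.4) − 0·(+5.6)] / -18750 = +0.005333
Flow = −∇h = (-0.02165 east, -0.005333 north), which points west.

W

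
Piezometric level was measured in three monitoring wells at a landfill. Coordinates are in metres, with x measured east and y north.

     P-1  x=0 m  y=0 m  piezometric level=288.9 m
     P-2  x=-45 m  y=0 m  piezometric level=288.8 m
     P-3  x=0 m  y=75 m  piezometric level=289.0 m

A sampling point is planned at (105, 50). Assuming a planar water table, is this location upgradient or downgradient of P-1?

upgradient

∂h/∂x = (288.8 − 288.9) / (-45 − 0) = +0.002222
∂h/∂y = (289.0 − 288.9) / (75 − 0) = +0.001333
Head at (105, 50) = 288.9 + (+0.002222)·(105) + (+0.001333)·(50) = 289.20 m.
That is higher than the 288.9 m at P-1, so the point is upgradient.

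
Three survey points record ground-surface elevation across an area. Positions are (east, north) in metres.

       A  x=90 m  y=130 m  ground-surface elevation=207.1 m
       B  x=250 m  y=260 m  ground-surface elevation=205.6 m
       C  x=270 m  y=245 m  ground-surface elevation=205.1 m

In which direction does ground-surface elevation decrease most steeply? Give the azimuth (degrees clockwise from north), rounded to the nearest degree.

With z = a·x + b·y + c and A as origin, the differences give:
  160·a + 130·b = -1.5
  180·a + 115·b = -2.0
Eliminate b (×115 and ×130, subtract): -5000·a = 87.50 → a = ∂z/∂x = -0.01750
Back-substitute: b = ∂z/∂y = +0.01000.
Steepest decrease is along −∇f: components (+0.01750 E, -0.01000 N).
Azimuth = atan2(+0.01750, -0.01000) = 119.7° ≈ 120°.

120°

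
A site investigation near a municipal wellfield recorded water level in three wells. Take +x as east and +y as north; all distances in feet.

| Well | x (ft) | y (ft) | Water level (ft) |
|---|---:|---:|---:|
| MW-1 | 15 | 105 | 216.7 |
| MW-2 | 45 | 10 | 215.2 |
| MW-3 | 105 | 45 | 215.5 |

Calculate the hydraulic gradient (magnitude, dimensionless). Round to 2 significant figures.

Differences from MW-1: to MW-2 (Δx, Δy, Δh) = (30, -95, -1.5); to MW-3 = (90, -60, -1.2).
Solve a·Δx + b·Δy = Δh: det = 30·(-60) − 90·(-95) = 6750.
∂h/∂x = [(-1.5)·(-60) − (-1.2)·(-95)] / 6750 = -0.003556
∂h/∂y = [30·(-1.2) − 90·(-1.5)] / 6750 = +0.01467
|∇h| = √(-0.003556² + 0.01467²) = 0.01509

0.015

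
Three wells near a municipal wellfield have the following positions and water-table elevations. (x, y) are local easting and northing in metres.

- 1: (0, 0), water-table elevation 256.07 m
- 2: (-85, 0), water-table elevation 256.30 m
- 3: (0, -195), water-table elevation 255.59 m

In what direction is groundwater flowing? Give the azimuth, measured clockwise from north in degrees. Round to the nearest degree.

∂h/∂x = (256.30 − 256.07) / (-85 − 0) = -0.002706
∂h/∂y = (255.59 − 256.07) / (-195 − 0) = +0.002462
Flow direction (−∇h) has components (+0.002706 E, -0.002462 N).
Azimuth = atan2(E, N) = atan2(+0.002706, -0.002462) = 132.3° ≈ 132°.

132°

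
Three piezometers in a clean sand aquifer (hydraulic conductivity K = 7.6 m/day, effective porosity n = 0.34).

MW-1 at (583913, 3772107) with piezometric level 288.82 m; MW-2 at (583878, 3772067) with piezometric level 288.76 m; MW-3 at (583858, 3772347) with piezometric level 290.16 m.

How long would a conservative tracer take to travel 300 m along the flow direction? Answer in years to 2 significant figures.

6.1 years

Three-point gradient (reference MW-1): Δ to MW-2 = (-35, -40, -0.06), Δ to MW-3 = (-55, 240, +1.34).
∂h/∂x = -0.003698, ∂h/∂y = +0.004736 (det = -10600).
|∇h| = √(-0.003698² + 0.004736²) = 0.006009
Seepage velocity v = K·i/n = 7.6 × 0.006009 / 0.34 = 0.1343 m/day.
t = 300 / 0.1343 = 2234 days = 6.12 years.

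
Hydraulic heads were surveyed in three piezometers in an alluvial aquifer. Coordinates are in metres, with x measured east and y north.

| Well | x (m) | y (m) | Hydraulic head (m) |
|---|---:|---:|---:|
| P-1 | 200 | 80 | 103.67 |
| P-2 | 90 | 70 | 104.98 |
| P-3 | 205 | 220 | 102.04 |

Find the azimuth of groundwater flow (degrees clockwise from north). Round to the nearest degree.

044°

Three-point gradient (reference P-1): Δ to P-2 = (-110, -10, +1.31), Δ to P-3 = (5, 140, -1.63).
∂h/∂x = -0.01089, ∂h/∂y = -0.01125 (det = -15350).
Flow direction (−∇h) has components (+0.01089 E, +0.01125 N).
Azimuth = atan2(E, N) = atan2(+0.01089, +0.01125) = 44.0° ≈ 044°.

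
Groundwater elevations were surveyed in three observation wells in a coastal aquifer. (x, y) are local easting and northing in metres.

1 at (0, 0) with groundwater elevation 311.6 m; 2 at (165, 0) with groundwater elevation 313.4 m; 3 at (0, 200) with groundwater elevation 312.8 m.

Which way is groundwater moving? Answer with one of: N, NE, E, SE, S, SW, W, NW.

SW

∂h/∂x = (313.4 − 311.6) / (165 − 0) = +0.01091
∂h/∂y = (312.8 − 311.6) / (200 − 0) = +0.006000
Flow = −∇h = (-0.01091 east, -0.006000 north), which points southwest.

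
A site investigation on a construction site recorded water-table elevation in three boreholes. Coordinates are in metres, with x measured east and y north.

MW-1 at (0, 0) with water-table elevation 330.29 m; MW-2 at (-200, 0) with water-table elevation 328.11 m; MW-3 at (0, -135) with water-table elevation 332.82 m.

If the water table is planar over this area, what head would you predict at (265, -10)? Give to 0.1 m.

333.4 m

∂h/∂x = (328.11 − 330.29) / (-200 − 0) = +0.01090
∂h/∂y = (332.82 − 330.29) / (-135 − 0) = -0.01874
h(265, -10) = 330.29 + (+0.01090)·(265) + (-0.01874)·(-10) = 330.29 +2.889 +0.187 = 333.366 m.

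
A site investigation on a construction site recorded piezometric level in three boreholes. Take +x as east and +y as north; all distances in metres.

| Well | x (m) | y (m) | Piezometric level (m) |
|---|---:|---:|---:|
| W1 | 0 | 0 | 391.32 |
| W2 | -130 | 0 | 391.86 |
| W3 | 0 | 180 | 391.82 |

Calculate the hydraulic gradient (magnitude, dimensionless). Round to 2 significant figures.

∂h/∂x = (391.86 − 391.32) / (-130 − 0) = -0.004154
∂h/∂y = (391.82 − 391.32) / (180 − 0) = +0.002778
|∇h| = √(-0.004154² + 0.002778²) = 0.004997

0.0050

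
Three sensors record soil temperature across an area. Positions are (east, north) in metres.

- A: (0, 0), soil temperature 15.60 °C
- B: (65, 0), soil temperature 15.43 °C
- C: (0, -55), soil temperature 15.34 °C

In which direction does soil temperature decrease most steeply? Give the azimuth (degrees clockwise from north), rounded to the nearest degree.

151°

∂T/∂x = (15.43 − 15.60) / (65 − 0) = -0.002615
∂T/∂y = (15.34 − 15.60) / (-55 − 0) = +0.004727
Steepest decrease is along −∇f: components (+0.002615 E, -0.004727 N).
Azimuth = atan2(+0.002615, -0.004727) = 151.0° ≈ 151°.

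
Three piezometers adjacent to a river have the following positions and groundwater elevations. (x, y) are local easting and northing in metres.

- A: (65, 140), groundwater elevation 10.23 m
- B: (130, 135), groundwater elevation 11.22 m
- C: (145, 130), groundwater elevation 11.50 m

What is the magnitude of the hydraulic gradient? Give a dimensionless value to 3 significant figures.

With h = a·x + b·y + c and A as origin, the differences give:
  65·a + (-5)·b = +0.99
  80·a + (-10)·b = +1.27
Eliminate b (×(-10) and ×(-5), subtract): -250·a = -3.550 → a = ∂h/∂x = +0.01420
Back-substitute: b = ∂h/∂y = -0.01340.
|∇h| = √(0.01420² + -0.01340²) = 0.01952

0.0195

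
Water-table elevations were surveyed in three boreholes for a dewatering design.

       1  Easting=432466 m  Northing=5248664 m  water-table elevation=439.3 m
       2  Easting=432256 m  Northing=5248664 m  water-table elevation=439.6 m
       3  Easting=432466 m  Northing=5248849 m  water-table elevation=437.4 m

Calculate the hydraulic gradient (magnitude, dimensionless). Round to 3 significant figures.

∂h/∂x = (439.6 − 439.3) / (432256 − 432466) = -0.001429
∂h/∂y = (437.4 − 439.3) / (5248849 − 5248664) = -0.01027
|∇h| = √(-0.001429² + -0.01027²) = 0.01037

0.0104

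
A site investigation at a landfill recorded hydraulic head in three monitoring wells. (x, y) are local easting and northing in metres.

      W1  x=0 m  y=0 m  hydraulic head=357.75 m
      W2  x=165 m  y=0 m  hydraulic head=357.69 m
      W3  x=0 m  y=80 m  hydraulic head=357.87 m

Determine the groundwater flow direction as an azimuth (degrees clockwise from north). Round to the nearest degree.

166°

∂h/∂x = (357.69 − 357.75) / (165 − 0) = -0.0003636
∂h/∂y = (357.87 − 357.75) / (80 − 0) = +0.001500
Flow direction (−∇h) has components (+0.0003636 E, -0.001500 N).
Azimuth = atan2(E, N) = atan2(+0.0003636, -0.001500) = 166.4° ≈ 166°.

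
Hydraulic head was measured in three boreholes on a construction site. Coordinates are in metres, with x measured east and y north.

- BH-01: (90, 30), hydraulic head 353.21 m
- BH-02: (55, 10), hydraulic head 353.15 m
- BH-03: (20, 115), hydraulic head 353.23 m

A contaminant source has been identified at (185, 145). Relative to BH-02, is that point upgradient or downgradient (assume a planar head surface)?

Three-point gradient (reference BH-01): Δ to BH-02 = (-35, -20, -0.06), Δ to BH-03 = (-70, 85, +0.02).
∂h/∂x = +0.001074, ∂h/∂y = +0.001120 (det = -4375).
Head at (185, 145) = 353.21 + (+0.001074)·(95) + (+0.001120)·(115) = 353.44 m.
That is higher than the 353.15 m at BH-02, so the point is upgradient.

upgradient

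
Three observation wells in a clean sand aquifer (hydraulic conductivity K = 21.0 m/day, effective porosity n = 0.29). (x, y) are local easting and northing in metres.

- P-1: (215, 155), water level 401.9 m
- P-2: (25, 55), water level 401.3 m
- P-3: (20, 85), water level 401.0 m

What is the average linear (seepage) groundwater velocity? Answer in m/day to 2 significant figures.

0.84 m/day

With h = a·x + b·y + c and P-1 as origin, the differences give:
  (-190)·a + (-100)·b = -0.6
  (-195)·a + (-70)·b = -0.9
Eliminate b (×(-70) and ×(-100), subtract): -6200·a = -48.00 → a = ∂h/∂x = +0.007742
Back-substitute: b = ∂h/∂y = -0.008710.
|∇h| = √(0.007742² + -0.008710²) = 0.01165
Seepage velocity v = K·i/n = 21.0 × 0.01165 / 0.29 = 0.8436 m/day.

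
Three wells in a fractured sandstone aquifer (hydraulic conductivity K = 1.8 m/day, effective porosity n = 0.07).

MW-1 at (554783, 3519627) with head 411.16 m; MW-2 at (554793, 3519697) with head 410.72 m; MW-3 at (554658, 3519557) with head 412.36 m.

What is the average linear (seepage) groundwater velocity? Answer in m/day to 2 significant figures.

Three-point gradient (reference MW-1): Δ to MW-2 = (10, 70, -0.44), Δ to MW-3 = (-125, -70, +1.20).
∂h/∂x = -0.006609, ∂h/∂y = -0.005342 (det = 8050).
|∇h| = √(-0.006609² + -0.005342²) = 0.008498
Seepage velocity v = K·i/n = 1.8 × 0.008498 / 0.07 = 0.2185 m/day.

0.22 m/day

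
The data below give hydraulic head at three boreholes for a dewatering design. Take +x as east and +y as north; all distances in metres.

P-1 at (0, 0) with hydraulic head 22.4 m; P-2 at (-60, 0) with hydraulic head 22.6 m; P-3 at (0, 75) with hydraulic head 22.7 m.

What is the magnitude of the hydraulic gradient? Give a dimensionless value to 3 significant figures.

∂h/∂x = (22.6 − 22.4) / (-60 − 0) = -0.003333
∂h/∂y = (22.7 − 22.4) / (75 − 0) = +0.004000
|∇h| = √(-0.003333² + 0.004000²) = 0.005207

0.00521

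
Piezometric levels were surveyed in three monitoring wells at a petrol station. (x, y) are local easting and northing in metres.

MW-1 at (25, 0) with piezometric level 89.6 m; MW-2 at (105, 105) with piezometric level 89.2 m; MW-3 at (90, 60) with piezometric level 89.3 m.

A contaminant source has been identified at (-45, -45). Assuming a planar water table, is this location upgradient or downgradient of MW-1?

With h = a·x + b·y + c and MW-1 as origin, the differences give:
  80·a + 105·b = -0.4
  65·a + 60·b = -0.3
Eliminate b (×60 and ×105, subtract): -2025·a = 7.50 → a = ∂h/∂x = -0.003704
Back-substitute: b = ∂h/∂y = -0.0009877.
Head at (-45, -45) = 89.6 + (-0.003704)·(-70) + (-0.0009877)·(-45) = 89.90 m.
That is higher than the 89.6 m at MW-1, so the point is upgradient.

upgradient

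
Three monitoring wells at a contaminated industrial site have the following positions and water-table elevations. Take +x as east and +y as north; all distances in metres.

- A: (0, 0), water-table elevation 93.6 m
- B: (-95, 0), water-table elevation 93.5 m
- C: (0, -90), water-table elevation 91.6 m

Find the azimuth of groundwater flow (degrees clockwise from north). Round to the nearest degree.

∂h/∂x = (93.5 − 93.6) / (-95 − 0) = +0.001053
∂h/∂y = (91.6 − 93.6) / (-90 − 0) = +0.02222
Flow direction (−∇h) has components (-0.001053 E, -0.02222 N).
Azimuth = atan2(E, N) = atan2(-0.001053, -0.02222) = 182.7° ≈ 183°.

183°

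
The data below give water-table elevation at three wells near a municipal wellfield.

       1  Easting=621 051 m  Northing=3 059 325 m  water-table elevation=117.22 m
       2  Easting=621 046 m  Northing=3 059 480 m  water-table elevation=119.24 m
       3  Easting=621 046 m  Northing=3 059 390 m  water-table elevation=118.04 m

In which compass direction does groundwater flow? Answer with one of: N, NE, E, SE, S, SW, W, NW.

SW

With h = a·x + b·y + c and 1 as origin, the differences give:
  (-5)·a + 155·b = +2.02
  (-5)·a + 65·b = +0.82
Eliminate b (×65 and ×155, subtract): 450·a = 4.200 → a = ∂h/∂x = +0.009333
Back-substitute: b = ∂h/∂y = +0.01333.
Flow = −∇h = (-0.009333 east, -0.01333 north), which points southwest.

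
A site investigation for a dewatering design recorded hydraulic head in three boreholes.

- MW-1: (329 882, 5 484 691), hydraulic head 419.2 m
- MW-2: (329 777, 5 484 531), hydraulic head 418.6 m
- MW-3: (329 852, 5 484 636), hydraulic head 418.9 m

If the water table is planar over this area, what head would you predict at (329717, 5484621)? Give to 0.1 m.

Differences from MW-1: to MW-2 (Δx, Δy, Δh) = (-105, -160, -0.6); to MW-3 = (-30, -55, -0.3).
Solve a·Δx + b·Δy = Δh: det = (-105)·(-55) − (-30)·(-160) = 975.
∂h/∂x = [(-0.6)·(-55) − (-0.3)·(-160)] / 975 = -0.01538
∂h/∂y = [(-105)·(-0.3) − (-30)·(-0.6)] / 975 = +0.01385
h(329717, 5484621) = 419.2 + (-0.01538)·(-165) + (+0.01385)·(-70) = 419.2 +2.538 -0.969 = 420.769 m.

420.8 m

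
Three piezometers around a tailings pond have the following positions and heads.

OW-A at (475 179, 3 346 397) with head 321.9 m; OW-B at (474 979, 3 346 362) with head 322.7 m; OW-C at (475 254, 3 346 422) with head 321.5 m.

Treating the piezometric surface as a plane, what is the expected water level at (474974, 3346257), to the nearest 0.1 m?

323.6 m

Differences from OW-A: to OW-B (Δx, Δy, Δh) = (-200, -35, +0.8); to OW-C = (75, 25, -0.4).
Determinant of the coordinate differences = (-200)·25 − 75·(-35) = -2375.
∂h/∂x = [(+0.8)·25 − (-0.4)·(-35)] / -2375 = -0.002526
∂h/∂y = [(-200)·(-0.4) − 75·(+0.8)] / -2375 = -0.008421
h(474974, 3346257) = 321.9 + (-0.002526)·(-205) + (-0.008421)·(-140) = 321.9 +0.518 +1.179 = 323.597 m.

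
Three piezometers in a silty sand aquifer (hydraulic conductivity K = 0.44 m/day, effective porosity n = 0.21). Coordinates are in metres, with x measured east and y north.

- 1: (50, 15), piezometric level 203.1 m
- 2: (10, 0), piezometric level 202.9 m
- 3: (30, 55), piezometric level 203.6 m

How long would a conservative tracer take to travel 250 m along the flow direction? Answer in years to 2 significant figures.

26 years

With h = a·x + b·y + c and 1 as origin, the differences give:
  (-40)·a + (-15)·b = -0.2
  (-20)·a + 40·b = +0.5
Eliminate b (×40 and ×(-15), subtract): -1900·a = -0.50 → a = ∂h/∂x = +0.0002632
Back-substitute: b = ∂h/∂y = +0.01263.
|∇h| = √(0.0002632² + 0.01263²) = 0.01263
Seepage velocity v = K·i/n = 0.44 × 0.01263 / 0.21 = 0.02646 m/day.
t = 250 / 0.02646 = 9448 days = 25.9 years.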